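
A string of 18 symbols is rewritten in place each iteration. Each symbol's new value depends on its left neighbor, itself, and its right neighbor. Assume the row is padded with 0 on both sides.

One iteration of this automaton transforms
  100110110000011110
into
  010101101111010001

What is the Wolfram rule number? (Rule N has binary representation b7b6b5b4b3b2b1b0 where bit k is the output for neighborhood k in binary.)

position 14: 111 → 0  (bit 7 = 0)
position 4: 110 → 0  (bit 6 = 0)
position 5: 101 → 1  (bit 5 = 1)
position 1: 100 → 1  (bit 4 = 1)
position 3: 011 → 1  (bit 3 = 1)
position 0: 010 → 0  (bit 2 = 0)
position 2: 001 → 0  (bit 1 = 0)
position 9: 000 → 1  (bit 0 = 1)
bits b7..b0 = 00111001 = 57

57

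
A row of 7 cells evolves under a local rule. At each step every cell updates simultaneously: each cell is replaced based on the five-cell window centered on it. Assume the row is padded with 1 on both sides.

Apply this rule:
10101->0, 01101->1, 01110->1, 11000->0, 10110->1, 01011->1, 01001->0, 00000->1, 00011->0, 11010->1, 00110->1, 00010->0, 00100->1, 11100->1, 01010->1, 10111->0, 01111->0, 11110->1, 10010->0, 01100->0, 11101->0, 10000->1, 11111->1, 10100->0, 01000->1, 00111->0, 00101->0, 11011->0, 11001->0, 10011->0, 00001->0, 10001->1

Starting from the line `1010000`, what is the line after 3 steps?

0010010

step 1: 0101100
step 2: 1011000
step 3: 0010010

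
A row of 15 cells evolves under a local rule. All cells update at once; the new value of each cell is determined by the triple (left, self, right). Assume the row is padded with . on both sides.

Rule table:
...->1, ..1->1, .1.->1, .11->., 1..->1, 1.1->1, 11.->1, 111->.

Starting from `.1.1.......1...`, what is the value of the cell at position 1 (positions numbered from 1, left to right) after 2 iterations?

.

iteration 1: 111111111111111
iteration 2: ..............1
position 1 holds .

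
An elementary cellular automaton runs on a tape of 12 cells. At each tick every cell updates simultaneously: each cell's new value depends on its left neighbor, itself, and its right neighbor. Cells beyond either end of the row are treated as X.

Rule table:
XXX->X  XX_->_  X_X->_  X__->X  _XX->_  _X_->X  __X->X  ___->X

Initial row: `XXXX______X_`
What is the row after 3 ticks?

tick 1: XXX_XXXXXXX_
tick 2: XX___XXXXX__
tick 3: X_XXX_XXX_XX

X_XXX_XXX_XX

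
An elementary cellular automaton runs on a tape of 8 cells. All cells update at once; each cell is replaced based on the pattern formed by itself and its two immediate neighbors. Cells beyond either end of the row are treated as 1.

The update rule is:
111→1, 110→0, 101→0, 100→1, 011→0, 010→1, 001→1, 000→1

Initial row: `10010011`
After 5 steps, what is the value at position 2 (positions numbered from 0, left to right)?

01111101
00111000
11010111
10010011  (repeats step 0; period 4)
step 5: 01111101
position 2 holds 1

1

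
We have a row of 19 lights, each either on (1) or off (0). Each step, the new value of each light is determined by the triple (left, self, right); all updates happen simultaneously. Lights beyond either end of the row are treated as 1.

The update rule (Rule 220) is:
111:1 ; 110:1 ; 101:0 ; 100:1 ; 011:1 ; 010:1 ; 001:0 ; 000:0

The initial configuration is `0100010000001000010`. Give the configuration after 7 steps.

0110011000001100010
0111011100001110010
0111011110001111010
0111011111001111010
0111011111101111010
0111011111101111010  (fixed point — unchanged through step 7)

0111011111101111010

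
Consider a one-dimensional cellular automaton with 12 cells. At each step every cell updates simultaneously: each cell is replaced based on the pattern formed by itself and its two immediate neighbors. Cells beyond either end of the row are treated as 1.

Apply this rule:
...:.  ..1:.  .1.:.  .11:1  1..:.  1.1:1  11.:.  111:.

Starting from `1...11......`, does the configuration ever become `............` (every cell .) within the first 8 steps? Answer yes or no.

yes

....1.......
............
all cells are . at step 2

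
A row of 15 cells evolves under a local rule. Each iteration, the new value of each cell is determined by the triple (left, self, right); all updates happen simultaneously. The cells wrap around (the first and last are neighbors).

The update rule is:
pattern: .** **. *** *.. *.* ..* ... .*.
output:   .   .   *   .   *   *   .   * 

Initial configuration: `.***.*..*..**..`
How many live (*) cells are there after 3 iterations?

*.*.**.**.*....
****..*..**...*
***..**.*....*.
count of *: 7

7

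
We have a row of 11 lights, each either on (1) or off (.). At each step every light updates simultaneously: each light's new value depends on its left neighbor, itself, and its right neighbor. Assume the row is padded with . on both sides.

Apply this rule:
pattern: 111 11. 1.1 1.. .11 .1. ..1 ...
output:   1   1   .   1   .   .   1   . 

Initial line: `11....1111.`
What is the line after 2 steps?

1.111...111

step 1: .11..1.1111
step 2: 1.111...111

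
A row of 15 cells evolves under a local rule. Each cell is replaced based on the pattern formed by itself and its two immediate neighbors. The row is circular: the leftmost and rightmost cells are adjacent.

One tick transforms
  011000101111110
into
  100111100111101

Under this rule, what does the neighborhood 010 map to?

At position 6 the neighborhood is 010; the next row has 1 there.

1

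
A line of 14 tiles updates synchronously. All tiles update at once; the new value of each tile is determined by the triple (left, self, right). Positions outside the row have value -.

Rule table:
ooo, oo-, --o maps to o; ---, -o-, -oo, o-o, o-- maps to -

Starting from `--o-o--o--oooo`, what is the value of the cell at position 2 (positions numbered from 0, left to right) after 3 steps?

-

-o----o--o-ooo
o----o--o---oo
----o--o---o-o
position 2 holds -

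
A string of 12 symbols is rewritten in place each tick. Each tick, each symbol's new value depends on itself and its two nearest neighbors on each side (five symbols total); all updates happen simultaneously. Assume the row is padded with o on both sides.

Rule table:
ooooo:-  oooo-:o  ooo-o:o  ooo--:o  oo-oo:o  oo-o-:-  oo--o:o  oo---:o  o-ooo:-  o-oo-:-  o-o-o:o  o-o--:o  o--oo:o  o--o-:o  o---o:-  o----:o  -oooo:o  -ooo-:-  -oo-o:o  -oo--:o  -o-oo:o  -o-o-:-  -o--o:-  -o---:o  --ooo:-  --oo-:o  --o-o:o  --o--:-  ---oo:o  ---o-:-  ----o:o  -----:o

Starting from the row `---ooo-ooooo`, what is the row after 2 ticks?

tick 1: o-o--oo-o---
tick 2: o-o-ooo-oo-o

o-o-ooo-oo-o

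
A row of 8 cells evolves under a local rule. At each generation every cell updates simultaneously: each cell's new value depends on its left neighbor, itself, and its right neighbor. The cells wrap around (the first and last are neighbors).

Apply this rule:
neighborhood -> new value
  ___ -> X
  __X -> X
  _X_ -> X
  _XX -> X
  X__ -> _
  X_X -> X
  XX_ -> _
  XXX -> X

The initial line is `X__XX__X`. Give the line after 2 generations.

__XX__XX
_XX__XX_

_XX__XX_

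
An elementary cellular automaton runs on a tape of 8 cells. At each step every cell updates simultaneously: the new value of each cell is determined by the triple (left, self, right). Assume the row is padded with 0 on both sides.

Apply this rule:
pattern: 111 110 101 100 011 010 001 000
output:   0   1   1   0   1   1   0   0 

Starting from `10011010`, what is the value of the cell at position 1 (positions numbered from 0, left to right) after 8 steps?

0

10011110
10010010
10010010  (fixed point — unchanged through step 8)
position 1 holds 0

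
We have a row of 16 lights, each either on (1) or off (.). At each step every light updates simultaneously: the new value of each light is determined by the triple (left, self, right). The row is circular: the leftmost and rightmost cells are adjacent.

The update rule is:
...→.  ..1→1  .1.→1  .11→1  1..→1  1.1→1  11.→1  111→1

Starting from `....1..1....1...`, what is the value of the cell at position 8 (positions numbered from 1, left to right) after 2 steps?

step 1: ...111111..111..
step 2: ..1111111111111.
position 8 holds 1

1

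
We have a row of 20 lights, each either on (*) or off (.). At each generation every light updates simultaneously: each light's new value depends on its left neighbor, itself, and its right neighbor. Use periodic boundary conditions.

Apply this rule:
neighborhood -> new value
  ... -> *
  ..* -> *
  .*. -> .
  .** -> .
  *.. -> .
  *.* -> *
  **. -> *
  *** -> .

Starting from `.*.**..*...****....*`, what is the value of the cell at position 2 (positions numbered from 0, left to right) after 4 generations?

.

*.*.*.*..**...*.***.
.*.*.*..*.*.**.*..**
*.*.*..*.*.*.**..*.*
**.*..*.*.*.*.*.*.*.
position 2 holds .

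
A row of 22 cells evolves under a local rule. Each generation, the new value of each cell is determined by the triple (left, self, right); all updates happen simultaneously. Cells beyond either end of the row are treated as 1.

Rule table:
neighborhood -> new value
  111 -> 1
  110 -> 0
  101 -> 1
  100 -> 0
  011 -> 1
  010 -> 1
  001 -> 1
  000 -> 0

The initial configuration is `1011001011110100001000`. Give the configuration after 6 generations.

1111110110001100111111

generation 1: 0110011111101100011001
generation 2: 1100111111011000110011
generation 3: 1001111110110001100111
generation 4: 0011111101100011001111
generation 5: 0111111011000110011111
generation 6: 1111110110001100111111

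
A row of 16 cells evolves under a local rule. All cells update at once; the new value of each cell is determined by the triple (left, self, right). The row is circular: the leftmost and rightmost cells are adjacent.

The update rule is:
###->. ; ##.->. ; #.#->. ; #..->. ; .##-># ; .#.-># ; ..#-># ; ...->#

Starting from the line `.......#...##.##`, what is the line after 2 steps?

step 1: .#######.###..#.
step 2: ##.......#...##.

##.......#...##.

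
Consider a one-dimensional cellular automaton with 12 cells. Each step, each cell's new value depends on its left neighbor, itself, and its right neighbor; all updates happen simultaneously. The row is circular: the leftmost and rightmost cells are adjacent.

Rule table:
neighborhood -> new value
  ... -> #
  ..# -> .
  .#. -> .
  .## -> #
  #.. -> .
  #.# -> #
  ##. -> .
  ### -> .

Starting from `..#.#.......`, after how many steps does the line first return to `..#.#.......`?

12

step 1: #..#..######
step 2: ......#.....
step 3: #####...####
step 4: ......#.#...
step 5: #####..#..##
step 6: ..........#.
step 7: #########...
step 8: #.........#.
step 9: ..#######..#
step 10: ..#.........
step 11: #...########
step 12: ..#.#.......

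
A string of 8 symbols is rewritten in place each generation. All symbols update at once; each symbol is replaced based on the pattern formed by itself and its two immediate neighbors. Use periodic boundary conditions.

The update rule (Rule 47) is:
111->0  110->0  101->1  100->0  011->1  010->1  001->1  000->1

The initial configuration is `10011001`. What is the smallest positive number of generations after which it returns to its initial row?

00110011
01100110
11001100
10011001

4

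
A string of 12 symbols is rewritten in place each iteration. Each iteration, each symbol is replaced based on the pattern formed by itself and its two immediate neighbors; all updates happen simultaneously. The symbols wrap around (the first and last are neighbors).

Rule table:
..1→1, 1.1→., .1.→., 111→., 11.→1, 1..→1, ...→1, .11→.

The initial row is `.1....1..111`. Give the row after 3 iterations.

.1111.11..1.

..1111.11..1
11...1..111.
.1111.11..1.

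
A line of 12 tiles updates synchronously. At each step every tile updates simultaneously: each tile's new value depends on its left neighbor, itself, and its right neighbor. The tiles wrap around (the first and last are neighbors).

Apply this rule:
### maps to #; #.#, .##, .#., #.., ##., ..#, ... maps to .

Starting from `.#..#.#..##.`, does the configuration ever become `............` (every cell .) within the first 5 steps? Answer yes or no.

yes

step 1: ............
all cells are . at step 1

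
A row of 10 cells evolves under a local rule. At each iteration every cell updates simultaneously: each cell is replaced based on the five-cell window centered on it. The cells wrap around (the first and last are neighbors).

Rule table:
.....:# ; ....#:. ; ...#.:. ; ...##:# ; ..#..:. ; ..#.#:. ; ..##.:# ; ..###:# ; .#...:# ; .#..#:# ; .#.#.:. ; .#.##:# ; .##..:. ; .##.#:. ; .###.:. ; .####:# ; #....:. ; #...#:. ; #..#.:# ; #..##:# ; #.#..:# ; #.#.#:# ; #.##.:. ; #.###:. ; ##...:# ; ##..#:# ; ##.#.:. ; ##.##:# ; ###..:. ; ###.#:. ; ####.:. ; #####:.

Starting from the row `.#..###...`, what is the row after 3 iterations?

##.###..##

iteration 1: ..###..#..
iteration 2: .##..##.#.
iteration 3: ##.###..##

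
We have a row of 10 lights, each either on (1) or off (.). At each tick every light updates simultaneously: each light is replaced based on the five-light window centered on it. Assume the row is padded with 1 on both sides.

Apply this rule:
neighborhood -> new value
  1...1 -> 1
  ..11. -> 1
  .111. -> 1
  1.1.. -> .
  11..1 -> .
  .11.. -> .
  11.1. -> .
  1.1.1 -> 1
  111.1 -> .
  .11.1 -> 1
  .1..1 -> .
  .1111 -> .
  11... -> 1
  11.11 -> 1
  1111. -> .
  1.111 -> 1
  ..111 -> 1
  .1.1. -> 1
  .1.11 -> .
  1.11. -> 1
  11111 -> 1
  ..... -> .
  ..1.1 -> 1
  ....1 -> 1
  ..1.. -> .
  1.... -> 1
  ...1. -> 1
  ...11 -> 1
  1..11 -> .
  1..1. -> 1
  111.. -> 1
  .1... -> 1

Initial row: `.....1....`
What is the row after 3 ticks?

tick 1: 11.11.1111
tick 2: ..11111.11
tick 3: ..1.1..11.

..1.1..11.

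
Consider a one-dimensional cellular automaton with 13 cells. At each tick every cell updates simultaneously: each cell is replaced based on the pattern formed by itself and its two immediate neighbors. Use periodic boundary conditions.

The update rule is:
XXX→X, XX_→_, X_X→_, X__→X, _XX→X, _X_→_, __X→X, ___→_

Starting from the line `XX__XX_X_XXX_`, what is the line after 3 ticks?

XXX___XXX__X_

tick 1: X_XXX____XX__
tick 2: __XX_X__XX_XX
tick 3: XXX___XXX__X_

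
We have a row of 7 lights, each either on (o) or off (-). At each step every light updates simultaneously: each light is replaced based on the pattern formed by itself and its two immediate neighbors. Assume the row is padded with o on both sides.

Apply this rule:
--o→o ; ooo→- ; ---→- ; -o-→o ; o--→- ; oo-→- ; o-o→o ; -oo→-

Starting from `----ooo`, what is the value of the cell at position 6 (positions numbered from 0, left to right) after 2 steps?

---o---
--oo--o
position 6 holds o

o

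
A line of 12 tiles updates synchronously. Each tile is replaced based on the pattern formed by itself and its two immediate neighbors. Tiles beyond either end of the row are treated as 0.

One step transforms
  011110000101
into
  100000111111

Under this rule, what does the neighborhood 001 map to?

1

At position 0 the neighborhood is 001; the next row has 1 there.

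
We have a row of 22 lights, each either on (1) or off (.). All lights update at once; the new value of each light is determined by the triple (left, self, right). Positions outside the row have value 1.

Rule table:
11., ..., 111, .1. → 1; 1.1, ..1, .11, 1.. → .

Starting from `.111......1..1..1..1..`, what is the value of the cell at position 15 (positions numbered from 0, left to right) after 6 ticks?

.

..11.1111.1..1..1..1..
...1..111.1..1..1..1..
.1.1...11.1..1..1..1..
.1.1.1..1.1..1..1..1..
.1.1.1..1.1..1..1..1..  (fixed point — unchanged through tick 6)
position 15 holds .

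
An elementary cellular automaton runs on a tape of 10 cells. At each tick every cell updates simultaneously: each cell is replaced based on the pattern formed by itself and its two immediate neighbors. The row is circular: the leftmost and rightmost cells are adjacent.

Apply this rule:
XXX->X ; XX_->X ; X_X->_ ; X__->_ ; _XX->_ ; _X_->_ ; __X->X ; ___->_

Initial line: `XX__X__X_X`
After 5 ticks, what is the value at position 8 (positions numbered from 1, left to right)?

XX_X__X___
_X___X___X
____X___X_
___X___X__
__X___X___
position 8 holds _

_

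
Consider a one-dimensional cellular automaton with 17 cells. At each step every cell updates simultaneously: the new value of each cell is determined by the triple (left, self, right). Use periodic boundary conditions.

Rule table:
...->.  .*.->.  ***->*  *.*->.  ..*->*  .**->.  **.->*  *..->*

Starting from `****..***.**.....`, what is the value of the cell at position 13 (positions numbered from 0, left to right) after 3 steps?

step 1: .*****.**..**...*
step 2: ..****..***.**.*.
step 3: .*.*****.**..*..*
position 13 holds *

*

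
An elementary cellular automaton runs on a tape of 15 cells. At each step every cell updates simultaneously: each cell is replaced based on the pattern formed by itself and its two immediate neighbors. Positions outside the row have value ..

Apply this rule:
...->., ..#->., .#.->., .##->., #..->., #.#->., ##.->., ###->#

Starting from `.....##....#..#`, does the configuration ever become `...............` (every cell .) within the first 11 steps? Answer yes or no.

step 1: ...............
all cells are . at step 1

yes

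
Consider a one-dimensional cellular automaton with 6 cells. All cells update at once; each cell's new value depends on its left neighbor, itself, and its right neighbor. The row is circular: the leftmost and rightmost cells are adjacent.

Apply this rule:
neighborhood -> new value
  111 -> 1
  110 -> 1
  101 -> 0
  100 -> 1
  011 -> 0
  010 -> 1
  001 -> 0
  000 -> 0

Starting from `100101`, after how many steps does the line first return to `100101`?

6

110100
010110
010011
011001
001101
100101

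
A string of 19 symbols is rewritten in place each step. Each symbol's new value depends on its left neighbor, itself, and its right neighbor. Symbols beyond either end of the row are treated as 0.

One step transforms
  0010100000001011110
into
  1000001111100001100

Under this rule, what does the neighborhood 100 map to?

0

At position 5 the neighborhood is 100; the next row has 0 there.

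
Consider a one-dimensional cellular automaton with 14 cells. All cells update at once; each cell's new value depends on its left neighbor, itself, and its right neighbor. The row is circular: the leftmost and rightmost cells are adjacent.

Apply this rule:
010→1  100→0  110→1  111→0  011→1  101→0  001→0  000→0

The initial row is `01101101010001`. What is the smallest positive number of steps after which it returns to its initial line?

01101101010001

1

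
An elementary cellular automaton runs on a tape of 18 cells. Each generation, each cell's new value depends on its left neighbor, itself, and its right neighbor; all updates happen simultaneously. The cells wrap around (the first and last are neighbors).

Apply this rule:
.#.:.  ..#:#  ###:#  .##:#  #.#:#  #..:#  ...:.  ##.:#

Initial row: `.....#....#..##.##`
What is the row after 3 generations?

#...#.#..#.#######
##.#.#.##.########
###.#.############

###.#.############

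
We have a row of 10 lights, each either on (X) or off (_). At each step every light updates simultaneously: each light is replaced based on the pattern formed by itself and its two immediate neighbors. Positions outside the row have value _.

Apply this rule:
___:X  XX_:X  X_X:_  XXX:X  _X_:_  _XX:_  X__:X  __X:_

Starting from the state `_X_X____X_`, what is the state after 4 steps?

step 1: ____XXX__X
step 2: XXX__XXX__
step 3: _XXX__XXXX
step 4: __XXX__XXX

__XXX__XXX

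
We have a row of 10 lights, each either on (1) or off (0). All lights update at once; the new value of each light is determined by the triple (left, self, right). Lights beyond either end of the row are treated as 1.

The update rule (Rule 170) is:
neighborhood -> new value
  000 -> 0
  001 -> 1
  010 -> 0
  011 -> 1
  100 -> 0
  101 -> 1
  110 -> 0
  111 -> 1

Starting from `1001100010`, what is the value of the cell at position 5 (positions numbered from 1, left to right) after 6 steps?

1

0011000101
0110001011
1100010111
1000101111
0001011111
0010111111
position 5 holds 1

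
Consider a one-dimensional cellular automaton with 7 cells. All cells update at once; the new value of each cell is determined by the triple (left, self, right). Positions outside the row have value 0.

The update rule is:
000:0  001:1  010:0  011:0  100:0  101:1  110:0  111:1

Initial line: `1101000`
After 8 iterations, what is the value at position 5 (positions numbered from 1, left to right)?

0010000
0100000
1000000
0000000
0000000  (fixed point — unchanged through iteration 8)
position 5 holds 0

0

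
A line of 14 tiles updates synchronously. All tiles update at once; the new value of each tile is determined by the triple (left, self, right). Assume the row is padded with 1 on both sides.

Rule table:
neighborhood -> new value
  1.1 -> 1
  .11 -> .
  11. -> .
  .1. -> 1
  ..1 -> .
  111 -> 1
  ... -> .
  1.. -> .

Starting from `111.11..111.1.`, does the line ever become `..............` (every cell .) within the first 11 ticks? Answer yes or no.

11.1.....1.111
1.11.....11.11
.1.........1.1
11.........11.
1............1
..............
all cells are . at tick 6

yes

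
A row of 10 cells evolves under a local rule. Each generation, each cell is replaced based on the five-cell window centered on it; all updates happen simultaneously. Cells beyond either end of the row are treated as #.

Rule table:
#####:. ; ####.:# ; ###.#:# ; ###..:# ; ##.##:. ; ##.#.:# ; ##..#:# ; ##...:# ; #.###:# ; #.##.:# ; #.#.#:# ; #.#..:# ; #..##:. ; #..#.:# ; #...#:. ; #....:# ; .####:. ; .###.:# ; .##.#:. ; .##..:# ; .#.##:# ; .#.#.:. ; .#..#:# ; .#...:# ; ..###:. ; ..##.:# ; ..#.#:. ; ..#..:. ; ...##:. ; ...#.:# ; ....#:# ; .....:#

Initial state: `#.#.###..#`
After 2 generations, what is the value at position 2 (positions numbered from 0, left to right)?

.

########..
......###.
position 2 holds .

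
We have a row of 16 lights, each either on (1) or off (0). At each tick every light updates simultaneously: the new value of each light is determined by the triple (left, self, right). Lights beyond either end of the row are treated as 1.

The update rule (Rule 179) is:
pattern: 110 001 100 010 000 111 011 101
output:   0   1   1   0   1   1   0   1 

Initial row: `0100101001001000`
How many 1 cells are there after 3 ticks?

1011010110110111
0100101001001011
1011010110110101
count of 1: 10

10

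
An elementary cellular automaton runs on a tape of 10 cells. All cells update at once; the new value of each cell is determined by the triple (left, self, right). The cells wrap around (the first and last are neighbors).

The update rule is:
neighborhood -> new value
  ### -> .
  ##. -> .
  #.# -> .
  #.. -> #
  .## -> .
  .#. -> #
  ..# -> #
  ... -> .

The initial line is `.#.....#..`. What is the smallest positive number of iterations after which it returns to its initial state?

4

iteration 1: ###...###.
iteration 2: ...#.#....
iteration 3: ..##.##...
iteration 4: .#.....#..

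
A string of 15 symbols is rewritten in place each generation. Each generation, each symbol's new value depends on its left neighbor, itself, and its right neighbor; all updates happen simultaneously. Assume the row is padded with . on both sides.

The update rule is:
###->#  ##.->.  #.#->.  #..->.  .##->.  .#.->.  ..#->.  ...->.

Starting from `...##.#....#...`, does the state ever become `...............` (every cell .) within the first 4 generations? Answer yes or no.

yes

...............
all cells are . at generation 1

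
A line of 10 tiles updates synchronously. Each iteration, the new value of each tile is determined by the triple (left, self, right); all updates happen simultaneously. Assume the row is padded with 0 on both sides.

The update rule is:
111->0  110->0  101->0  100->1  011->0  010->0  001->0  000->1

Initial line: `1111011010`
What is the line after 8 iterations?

1111100000

0000000001
1111111100
0000000011
1111111000
0000000111
1111110000
0000001111
1111100000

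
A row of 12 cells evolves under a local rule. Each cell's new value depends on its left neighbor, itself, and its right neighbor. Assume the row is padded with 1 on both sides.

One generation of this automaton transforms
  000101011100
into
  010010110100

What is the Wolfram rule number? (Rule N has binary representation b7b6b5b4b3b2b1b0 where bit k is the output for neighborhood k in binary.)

105

position 8: 111 → 0  (bit 7 = 0)
position 9: 110 → 1  (bit 6 = 1)
position 4: 101 → 1  (bit 5 = 1)
position 0: 100 → 0  (bit 4 = 0)
position 7: 011 → 1  (bit 3 = 1)
position 3: 010 → 0  (bit 2 = 0)
position 2: 001 → 0  (bit 1 = 0)
position 1: 000 → 1  (bit 0 = 1)
bits b7..b0 = 01101001 = 105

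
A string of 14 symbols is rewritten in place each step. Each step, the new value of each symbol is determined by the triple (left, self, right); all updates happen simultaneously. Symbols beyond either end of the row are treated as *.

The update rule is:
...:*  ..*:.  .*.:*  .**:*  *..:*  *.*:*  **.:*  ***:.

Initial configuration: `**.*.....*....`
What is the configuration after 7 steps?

step 1: .*******.****.
step 2: **.....***..**
step 3: .*****.*.**.*.
step 4: **...*********
step 5: .***.*........
step 6: **.**********.
step 7: .***........**

.***........**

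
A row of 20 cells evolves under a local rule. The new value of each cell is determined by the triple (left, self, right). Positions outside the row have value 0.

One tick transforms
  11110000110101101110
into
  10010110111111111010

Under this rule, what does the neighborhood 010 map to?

1

At position 11 the neighborhood is 010; the next row has 1 there.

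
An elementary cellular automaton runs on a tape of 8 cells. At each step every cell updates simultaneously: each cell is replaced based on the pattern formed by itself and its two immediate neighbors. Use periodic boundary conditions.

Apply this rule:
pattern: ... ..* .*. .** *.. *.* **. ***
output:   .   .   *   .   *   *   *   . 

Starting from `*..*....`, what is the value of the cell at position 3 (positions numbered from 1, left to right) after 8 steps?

*

**.**...
.**.**..
..**.**.
...**.**
*...**.*
**...**.
.**...**
*.**...*
position 3 holds *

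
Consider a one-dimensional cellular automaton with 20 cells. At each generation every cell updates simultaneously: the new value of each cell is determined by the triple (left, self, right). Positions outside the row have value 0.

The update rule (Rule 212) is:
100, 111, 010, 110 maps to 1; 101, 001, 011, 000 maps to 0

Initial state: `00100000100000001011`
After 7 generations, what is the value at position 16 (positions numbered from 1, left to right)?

00110000110000001001
00011000011000001101
00001100001100000101
00000110000110000101
00000011000011000101
00000001100001100101
00000000110000110101
position 16 holds 1

1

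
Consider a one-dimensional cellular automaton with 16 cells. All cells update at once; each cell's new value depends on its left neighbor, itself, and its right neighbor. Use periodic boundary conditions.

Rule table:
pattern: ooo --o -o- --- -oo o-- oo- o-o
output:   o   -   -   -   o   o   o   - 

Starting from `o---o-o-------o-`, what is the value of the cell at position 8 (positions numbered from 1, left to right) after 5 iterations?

-o-----o--------
--o-----o-------
---o-----o------
----o-----o-----
-----o-----o----
position 8 holds -

-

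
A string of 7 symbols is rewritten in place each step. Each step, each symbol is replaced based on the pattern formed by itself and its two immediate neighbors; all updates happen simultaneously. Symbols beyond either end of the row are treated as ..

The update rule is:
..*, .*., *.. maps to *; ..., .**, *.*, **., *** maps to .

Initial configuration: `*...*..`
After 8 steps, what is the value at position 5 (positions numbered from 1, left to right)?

.

**.***.
......*
.....**
....*..
...***.
..*...*
.***.**
*......
position 5 holds .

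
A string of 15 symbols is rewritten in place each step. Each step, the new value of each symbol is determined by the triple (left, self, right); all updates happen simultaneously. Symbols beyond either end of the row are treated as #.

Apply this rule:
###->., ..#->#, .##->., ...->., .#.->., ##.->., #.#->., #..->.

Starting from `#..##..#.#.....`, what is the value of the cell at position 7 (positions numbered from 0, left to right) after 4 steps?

..#...#.......#
.#...#.......#.
....#.......#..
...#.......#..#
position 7 holds .

.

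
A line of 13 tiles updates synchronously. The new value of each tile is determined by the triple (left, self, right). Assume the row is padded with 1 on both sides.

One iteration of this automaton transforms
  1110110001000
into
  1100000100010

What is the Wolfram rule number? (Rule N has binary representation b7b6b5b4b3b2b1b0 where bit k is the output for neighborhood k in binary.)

129

position 0: 111 → 1  (bit 7 = 1)
position 2: 110 → 0  (bit 6 = 0)
position 3: 101 → 0  (bit 5 = 0)
position 6: 100 → 0  (bit 4 = 0)
position 4: 011 → 0  (bit 3 = 0)
position 9: 010 → 0  (bit 2 = 0)
position 8: 001 → 0  (bit 1 = 0)
position 7: 000 → 1  (bit 0 = 1)
bits b7..b0 = 10000001 = 129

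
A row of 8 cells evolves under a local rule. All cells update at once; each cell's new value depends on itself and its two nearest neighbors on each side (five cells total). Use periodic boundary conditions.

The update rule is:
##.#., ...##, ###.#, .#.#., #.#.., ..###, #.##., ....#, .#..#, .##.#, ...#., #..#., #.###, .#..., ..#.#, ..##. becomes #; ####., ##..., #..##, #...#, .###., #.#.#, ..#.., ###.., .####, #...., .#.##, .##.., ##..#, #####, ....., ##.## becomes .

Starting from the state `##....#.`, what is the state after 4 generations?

##.#####

#...###.
##.##.##
.#.##.#.
##.#####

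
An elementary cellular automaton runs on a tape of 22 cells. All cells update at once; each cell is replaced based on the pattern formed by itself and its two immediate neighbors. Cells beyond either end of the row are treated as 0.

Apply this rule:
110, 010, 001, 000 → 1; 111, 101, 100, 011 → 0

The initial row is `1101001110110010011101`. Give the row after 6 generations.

1101010110110010101101

generation 1: 0101010010010110100101
generation 2: 1101010110110010101101
generation 3: 0101010010010110100101  (repeats generation 1; period 2)
generation 6: 1101010110110010101101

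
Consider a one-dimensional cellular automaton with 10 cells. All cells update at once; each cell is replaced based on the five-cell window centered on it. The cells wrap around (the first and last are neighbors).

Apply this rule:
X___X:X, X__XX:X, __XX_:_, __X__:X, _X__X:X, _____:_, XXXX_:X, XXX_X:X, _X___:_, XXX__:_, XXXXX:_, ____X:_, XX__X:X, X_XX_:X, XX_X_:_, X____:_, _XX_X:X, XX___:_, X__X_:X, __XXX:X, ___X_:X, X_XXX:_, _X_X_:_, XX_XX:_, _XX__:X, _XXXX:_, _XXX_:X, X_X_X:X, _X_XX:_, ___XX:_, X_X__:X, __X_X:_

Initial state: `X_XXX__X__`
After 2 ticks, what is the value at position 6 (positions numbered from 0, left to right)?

tick 1: ___X_XXXXX
tick 2: _XX_____X_
position 6 holds _

_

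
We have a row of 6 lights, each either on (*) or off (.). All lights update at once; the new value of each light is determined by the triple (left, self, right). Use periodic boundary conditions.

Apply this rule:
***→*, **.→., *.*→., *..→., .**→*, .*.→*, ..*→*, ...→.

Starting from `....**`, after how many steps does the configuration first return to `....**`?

6

...**.
..**..
.**...
**....
*....*
....**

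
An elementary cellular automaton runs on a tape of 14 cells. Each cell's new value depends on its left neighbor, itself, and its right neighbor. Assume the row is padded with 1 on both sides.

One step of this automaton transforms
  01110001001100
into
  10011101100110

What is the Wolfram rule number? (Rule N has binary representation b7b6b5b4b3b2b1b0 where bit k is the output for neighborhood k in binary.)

117

position 2: 111 → 0  (bit 7 = 0)
position 3: 110 → 1  (bit 6 = 1)
position 0: 101 → 1  (bit 5 = 1)
position 4: 100 → 1  (bit 4 = 1)
position 1: 011 → 0  (bit 3 = 0)
position 7: 010 → 1  (bit 2 = 1)
position 6: 001 → 0  (bit 1 = 0)
position 5: 000 → 1  (bit 0 = 1)
bits b7..b0 = 01110101 = 117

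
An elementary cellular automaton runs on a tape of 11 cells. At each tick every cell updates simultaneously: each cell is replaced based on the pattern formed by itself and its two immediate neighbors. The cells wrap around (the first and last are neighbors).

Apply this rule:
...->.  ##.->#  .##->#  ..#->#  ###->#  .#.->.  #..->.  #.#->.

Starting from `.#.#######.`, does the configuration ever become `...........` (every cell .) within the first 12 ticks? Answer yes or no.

#..#######.
..########.
.#########.
##########.
##########.  (fixed point — unchanged through tick 12)
tick 12 is ##########., still not uniform .

no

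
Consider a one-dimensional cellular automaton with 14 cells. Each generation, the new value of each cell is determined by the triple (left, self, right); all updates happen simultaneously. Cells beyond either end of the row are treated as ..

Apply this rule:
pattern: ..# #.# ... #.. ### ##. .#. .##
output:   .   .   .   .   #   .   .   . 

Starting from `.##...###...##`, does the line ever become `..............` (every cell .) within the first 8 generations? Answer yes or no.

.......#......
..............
all cells are . at generation 2

yes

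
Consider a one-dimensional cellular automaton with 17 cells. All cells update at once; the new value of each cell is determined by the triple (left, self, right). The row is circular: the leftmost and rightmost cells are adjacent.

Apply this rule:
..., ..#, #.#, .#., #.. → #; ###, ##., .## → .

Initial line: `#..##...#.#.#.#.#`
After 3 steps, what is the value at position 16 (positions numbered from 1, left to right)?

#

.##..###########.
#..##...........#
.##..###########.
position 16 holds #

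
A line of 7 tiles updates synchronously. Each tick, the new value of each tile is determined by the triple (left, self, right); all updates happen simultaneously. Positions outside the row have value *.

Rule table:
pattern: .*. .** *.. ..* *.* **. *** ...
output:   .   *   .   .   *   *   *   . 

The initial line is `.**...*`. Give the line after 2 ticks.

***...*
***...*

***...*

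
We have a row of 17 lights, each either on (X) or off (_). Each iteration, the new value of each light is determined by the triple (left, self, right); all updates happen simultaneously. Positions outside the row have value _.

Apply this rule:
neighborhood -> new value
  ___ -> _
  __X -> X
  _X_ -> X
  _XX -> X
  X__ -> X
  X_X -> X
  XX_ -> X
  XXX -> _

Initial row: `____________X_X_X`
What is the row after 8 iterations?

___________XXXXXX
__________XX____X
_________XXXX__XX
________XX__XXXXX
_______XXXXXX___X
______XX____XX_XX
_____XXXX__XXXXXX
____XX__XXXX____X

____XX__XXXX____X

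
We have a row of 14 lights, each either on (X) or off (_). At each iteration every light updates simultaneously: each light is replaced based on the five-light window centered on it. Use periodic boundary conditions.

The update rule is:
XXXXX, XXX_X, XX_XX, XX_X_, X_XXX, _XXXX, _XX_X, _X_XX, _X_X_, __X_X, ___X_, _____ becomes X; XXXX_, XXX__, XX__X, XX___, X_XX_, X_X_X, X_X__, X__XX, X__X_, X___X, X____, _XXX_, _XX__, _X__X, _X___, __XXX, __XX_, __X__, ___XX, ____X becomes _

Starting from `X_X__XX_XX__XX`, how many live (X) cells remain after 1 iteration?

XX____XX______
count of X: 4

4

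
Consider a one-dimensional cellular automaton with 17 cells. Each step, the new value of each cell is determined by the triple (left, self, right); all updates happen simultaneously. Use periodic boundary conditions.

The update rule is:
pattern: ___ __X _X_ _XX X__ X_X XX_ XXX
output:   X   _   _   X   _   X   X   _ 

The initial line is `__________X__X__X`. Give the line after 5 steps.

_XXXXXXXX________
_X______X_XXXXXXX
X__XXXX__XX_____X
X__X__X__XX_XXX_X
X________XXXX_XXX

X________XXXX_XXX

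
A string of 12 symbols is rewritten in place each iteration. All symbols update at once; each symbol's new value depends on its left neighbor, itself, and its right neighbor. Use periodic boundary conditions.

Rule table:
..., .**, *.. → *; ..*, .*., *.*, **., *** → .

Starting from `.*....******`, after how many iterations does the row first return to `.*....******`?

24

..***.*.....
*.*....*****
...***.*....
**.*....****
....***.*...
***.*....***
.....***.*..
****.*....**
......***.*.
*****.*....*
.......***.*
******.*....
*.......***.
.******.*...
.*.......***
..******.*..
*.*.......**
...******.*.
**.*.......*
....******.*
***.*.......
*....******.
.***.*......
.*....******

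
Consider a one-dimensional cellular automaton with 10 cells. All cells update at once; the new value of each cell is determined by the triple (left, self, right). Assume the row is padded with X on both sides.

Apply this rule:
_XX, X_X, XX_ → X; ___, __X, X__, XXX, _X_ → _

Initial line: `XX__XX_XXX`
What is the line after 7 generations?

X_________

_X__XXXX__
X___X__X__
X_________
X_________  (fixed point — unchanged through generation 7)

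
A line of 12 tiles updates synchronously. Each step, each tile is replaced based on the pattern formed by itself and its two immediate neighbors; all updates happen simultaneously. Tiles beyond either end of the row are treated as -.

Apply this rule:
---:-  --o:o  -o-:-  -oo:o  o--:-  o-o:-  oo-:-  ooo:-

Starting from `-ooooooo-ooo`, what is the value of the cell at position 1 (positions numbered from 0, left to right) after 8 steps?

-

oo-------o--
o-------o---
-------o----
------o-----
-----o------
----o-------
---o--------
--o---------
position 1 holds -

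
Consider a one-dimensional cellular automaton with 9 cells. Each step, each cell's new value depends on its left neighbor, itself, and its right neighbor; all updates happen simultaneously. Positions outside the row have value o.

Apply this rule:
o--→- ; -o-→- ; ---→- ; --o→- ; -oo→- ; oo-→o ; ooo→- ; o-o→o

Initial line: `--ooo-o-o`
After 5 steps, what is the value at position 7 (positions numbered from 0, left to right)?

-

----oo-o-
-----oo-o
------oo-
-------oo
---------
position 7 holds -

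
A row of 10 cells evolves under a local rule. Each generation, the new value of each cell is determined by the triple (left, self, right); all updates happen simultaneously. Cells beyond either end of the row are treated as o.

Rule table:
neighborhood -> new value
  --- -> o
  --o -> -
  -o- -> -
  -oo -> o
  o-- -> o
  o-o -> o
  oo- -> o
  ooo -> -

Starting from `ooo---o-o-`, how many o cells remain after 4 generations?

6

--ooo--o-o
o-o-oo--oo
oo-oooo-o-
-ooo--oo-o
count of o: 6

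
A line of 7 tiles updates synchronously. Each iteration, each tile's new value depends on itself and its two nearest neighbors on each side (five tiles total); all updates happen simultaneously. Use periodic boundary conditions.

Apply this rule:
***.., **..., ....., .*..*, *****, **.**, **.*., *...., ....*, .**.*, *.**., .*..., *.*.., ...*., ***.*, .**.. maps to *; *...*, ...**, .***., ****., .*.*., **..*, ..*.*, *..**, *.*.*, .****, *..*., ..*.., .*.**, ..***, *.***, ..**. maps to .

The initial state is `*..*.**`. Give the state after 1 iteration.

*......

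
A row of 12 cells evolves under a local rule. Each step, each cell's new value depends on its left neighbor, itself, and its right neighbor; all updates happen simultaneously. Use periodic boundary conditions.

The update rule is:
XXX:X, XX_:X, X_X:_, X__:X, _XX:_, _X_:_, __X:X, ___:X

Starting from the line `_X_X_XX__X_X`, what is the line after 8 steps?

_XXXXXXXXXXX

______XXX___
XXXXXX_XXXXX
XXXXXX__XXXX
XXXXXXXX_XXX
XXXXXXXX__XX
XXXXXXXXXX_X
XXXXXXXXXX__
_XXXXXXXXXXX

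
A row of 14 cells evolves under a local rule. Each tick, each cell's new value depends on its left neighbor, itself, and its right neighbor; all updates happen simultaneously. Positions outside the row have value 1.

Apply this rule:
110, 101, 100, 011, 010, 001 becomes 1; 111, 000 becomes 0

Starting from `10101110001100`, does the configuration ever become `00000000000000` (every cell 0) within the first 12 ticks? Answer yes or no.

no

tick 1: 11111011011111
tick 2: 00001111110000
tick 3: 10011000011001
tick 4: 11111100111111
tick 5: 00000111100000
tick 6: 10001100110001
tick 7: 11011111111011
tick 8: 01110000001110
tick 9: 11011000011011
tick 10: 01111100111110
tick 11: 11000111100011
tick 12: 01101100110110
tick 12 is 01101100110110, still not uniform 0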